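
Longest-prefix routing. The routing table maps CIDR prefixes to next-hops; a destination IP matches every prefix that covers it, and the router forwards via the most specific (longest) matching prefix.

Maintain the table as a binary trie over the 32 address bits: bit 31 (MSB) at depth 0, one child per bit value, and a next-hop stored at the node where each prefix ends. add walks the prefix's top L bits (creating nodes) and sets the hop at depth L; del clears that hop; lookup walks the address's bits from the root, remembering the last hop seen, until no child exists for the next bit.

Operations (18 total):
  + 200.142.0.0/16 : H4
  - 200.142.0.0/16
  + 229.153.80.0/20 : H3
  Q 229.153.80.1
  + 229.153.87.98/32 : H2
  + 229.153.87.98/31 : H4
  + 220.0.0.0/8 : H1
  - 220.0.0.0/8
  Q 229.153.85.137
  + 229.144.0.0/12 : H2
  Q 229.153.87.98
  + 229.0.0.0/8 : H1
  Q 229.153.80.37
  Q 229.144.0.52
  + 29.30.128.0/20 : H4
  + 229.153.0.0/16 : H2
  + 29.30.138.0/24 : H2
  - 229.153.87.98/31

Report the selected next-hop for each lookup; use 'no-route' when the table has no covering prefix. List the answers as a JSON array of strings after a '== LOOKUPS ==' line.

Trace:
  add 200.142.0.0/16 -> H4 at depth 16
  - 200.142.0.0/16 clear@16
  add 229.153.80.0/20 -> H3 at depth 20
  Q 229.153.80.1: descend 11100101100110010101 ; hops seen [H3] ; pick H3
  add 229.153.87.98/32 -> H2 at depth 32
  add 229.153.87.98/31 -> H4 at depth 31
  add 220.0.0.0/8 -> H1 at depth 8
  - 220.0.0.0/8 clear@8
  Q 229.153.85.137: descend 1110010110011001010101 ; hops seen [H3] ; pick H3
  add 229.144.0.0/12 -> H2 at depth 12
  Q 229.153.87.98: descend 11100101100110010101011101100010 ; hops seen [H2,H3,H4,H2] ; pick H2
  add 229.0.0.0/8 -> H1 at depth 8
  Q 229.153.80.37: descend 111001011001100101010 ; hops seen [H1,H2,H3] ; pick H3
  Q 229.144.0.52: descend 111001011001 ; hops seen [H1,H2] ; pick H2
  add 29.30.128.0/20 -> H4 at depth 20
  add 229.153.0.0/16 -> H2 at depth 16
  add 29.30.138.0/24 -> H2 at depth 24
  - 229.153.87.98/31 clear@31

== LOOKUPS ==
["H3","H3","H2","H3","H2"]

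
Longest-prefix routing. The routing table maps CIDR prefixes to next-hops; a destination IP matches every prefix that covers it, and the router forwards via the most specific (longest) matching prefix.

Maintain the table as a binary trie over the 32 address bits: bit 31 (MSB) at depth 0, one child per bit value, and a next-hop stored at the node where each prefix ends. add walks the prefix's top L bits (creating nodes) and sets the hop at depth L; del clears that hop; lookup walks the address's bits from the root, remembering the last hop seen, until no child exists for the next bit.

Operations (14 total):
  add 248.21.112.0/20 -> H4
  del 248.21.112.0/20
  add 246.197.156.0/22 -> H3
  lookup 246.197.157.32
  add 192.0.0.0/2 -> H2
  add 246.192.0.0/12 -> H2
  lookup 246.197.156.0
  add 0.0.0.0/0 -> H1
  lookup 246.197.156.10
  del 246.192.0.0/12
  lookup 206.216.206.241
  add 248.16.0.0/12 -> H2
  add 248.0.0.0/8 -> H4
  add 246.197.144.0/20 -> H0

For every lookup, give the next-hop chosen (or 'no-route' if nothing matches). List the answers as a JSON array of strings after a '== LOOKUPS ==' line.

Trace:
  add 248.21.112.0/20 -> H4 at depth 20
  del 248.21.112.0/20 (clear depth 20)
  add 246.197.156.0/22 -> H3 at depth 22
  lookup 246.197.157.32: bits 1111011011000101100111 walk d0:-→d1:-→d2:-→d3:-→d4:-→d5:-→d6:-→d7:-→d8:-→d9:-→d10:-→d11:-→d12:-→d13:-→d14:-→d15:-→d16:-→d17:-→d18:-→d19:-→d20:-→d21:-→d22:H3 -> H3
  add 192.0.0.0/2 -> H2 at depth 2
  add 246.192.0.0/12 -> H2 at depth 12
  lookup 246.197.156.0: bits 1111011011000101100111 walk d0:-→d1:-→d2:H2→d3:-→d4:-→d5:-→d6:-→d7:-→d8:-→d9:-→d10:-→d11:-→d12:H2→d13:-→d14:-→d15:-→d16:-→d17:-→d18:-→d19:-→d20:-→d21:-→d22:H3 -> H3
  add 0.0.0.0/0 -> H1 at depth 0
  lookup 246.197.156.10: bits 1111011011000101100111 walk d0:H1→d1:-→d2:H2→d3:-→d4:-→d5:-→d6:-→d7:-→d8:-→d9:-→d10:-→d11:-→d12:H2→d13:-→d14:-→d15:-→d16:-→d17:-→d18:-→d19:-→d20:-→d21:-→d22:H3 -> H3
  del 246.192.0.0/12 (clear depth 12)
  lookup 206.216.206.241: bits 11 walk d0:H1→d1:-→d2:H2 -> H2
  add 248.16.0.0/12 -> H2 at depth 12
  add 248.0.0.0/8 -> H4 at depth 8
  add 246.197.144.0/20 -> H0 at depth 20

== LOOKUPS ==
["H3","H3","H3","H2"]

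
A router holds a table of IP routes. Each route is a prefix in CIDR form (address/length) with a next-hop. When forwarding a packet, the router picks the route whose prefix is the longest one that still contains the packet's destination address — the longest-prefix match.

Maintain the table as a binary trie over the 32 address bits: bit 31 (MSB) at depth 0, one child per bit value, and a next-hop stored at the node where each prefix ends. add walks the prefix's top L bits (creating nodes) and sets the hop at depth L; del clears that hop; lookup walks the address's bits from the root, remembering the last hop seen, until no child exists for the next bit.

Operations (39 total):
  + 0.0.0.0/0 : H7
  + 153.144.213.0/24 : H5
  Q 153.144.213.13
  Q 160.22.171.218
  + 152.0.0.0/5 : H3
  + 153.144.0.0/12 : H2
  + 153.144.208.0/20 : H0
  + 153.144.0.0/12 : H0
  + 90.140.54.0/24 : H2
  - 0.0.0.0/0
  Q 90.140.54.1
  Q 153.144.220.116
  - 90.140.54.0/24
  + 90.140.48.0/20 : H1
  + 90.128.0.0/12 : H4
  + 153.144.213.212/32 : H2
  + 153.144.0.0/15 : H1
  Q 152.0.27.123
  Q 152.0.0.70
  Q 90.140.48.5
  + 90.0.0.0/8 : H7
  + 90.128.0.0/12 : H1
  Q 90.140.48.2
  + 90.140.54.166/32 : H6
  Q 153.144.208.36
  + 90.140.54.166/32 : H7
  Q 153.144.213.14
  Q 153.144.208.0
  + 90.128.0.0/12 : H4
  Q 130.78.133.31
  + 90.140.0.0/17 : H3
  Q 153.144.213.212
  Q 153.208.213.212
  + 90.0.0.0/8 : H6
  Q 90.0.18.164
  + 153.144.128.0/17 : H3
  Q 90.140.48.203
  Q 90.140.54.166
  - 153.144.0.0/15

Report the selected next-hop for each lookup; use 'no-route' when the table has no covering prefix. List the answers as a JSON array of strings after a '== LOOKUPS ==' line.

Apply in order:
  + 0.0.0.0/0 (H7) depth=0
  + 153.144.213.0/24 (H5) depth=24
  lookup 153.144.213.13: bits 100110011001000011010101 walk d0:H7→d1:-→d2:-→d3:-→d4:-→d5:-→d6:-→d7:-→d8:-→d9:-→d10:-→d11:-→d12:-→d13:-→d14:-→d15:-→d16:-→d17:-→d18:-→d19:-→d20:-→d21:-→d22:-→d23:-→d24:H5 -> H5
  lookup 160.22.171.218: bits 10 walk d0:H7→d1:-→d2:- -> H7
  + 152.0.0.0/5 (H3) depth=5
  + 153.144.0.0/12 (H2) depth=12
  + 153.144.208.0/20 (H0) depth=20
  + 153.144.0.0/12 (H0) depth=12
  + 90.140.54.0/24 (H2) depth=24
  del 0.0.0.0/0 (clear depth 0)
  lookup 90.140.54.1: bits 010110101000110000110110 walk d0:-→d1:-→d2:-→d3:-→d4:-→d5:-→d6:-→d7:-→d8:-→d9:-→d10:-→d11:-→d12:-→d13:-→d14:-→d15:-→d16:-→d17:-→d18:-→d19:-→d20:-→d21:-→d22:-→d23:-→d24:H2 -> H2
  lookup 153.144.220.116: bits 10011001100100001101 walk d0:-→d1:-→d2:-→d3:-→d4:-→d5:H3→d6:-→d7:-→d8:-→d9:-→d10:-→d11:-→d12:H0→d13:-→d14:-→d15:-→d16:-→d17:-→d18:-→d19:-→d20:H0 -> H0
  del 90.140.54.0/24 (clear depth 24)
  + 90.140.48.0/20 (H1) depth=20
  + 90.128.0.0/12 (H4) depth=12
  + 153.144.213.212/32 (H2) depth=32
  + 153.144.0.0/15 (H1) depth=15
  lookup 152.0.27.123: bits 1001100 walk d0:-→d1:-→d2:-→d3:-→d4:-→d5:H3→d6:-→d7:- -> H3
  lookup 152.0.0.70: bits 1001100 walk d0:-→d1:-→d2:-→d3:-→d4:-→d5:H3→d6:-→d7:- -> H3
  lookup 90.140.48.5: bits 010110101000110000110 walk d0:-→d1:-→d2:-→d3:-→d4:-→d5:-→d6:-→d7:-→d8:-→d9:-→d10:-→d11:-→d12:H4→d13:-→d14:-→d15:-→d16:-→d17:-→d18:-→d19:-→d20:H1→d21:- -> H1
  + 90.0.0.0/8 (H7) depth=8
  + 90.128.0.0/12 (H1) depth=12
  lookup 90.140.48.2: bits 010110101000110000110 walk d0:-→d1:-→d2:-→d3:-→d4:-→d5:-→d6:-→d7:-→d8:H7→d9:-→d10:-→d11:-→d12:H1→d13:-→d14:-→d15:-→d16:-→d17:-→d18:-→d19:-→d20:H1→d21:- -> H1
  + 90.140.54.166/32 (H6) depth=32
  lookup 153.144.208.36: bits 100110011001000011010 walk d0:-→d1:-→d2:-→d3:-→d4:-→d5:H3→d6:-→d7:-→d8:-→d9:-→d10:-→d11:-→d12:H0→d13:-→d14:-→d15:H1→d16:-→d17:-→d18:-→d19:-→d20:H0→d21:- -> H0
  + 90.140.54.166/32 (H7) depth=32
  lookup 153.144.213.14: bits 100110011001000011010101 walk d0:-→d1:-→d2:-→d3:-→d4:-→d5:H3→d6:-→d7:-→d8:-→d9:-→d10:-→d11:-→d12:H0→d13:-→d14:-→d15:H1→d16:-→d17:-→d18:-→d19:-→d20:H0→d21:-→d22:-→d23:-→d24:H5 -> H5
  lookup 153.144.208.0: bits 100110011001000011010 walk d0:-→d1:-→d2:-→d3:-→d4:-→d5:H3→d6:-→d7:-→d8:-→d9:-→d10:-→d11:-→d12:H0→d13:-→d14:-→d15:H1→d16:-→d17:-→d18:-→d19:-→d20:H0→d21:- -> H0
  + 90.128.0.0/12 (H4) depth=12
  lookup 130.78.133.31: bits 100 walk d0:-→d1:-→d2:-→d3:- -> no-route
  + 90.140.0.0/17 (H3) depth=17
  lookup 153.144.213.212: bits 10011001100100001101010111010100 walk d0:-→d1:-→d2:-→d3:-→d4:-→d5:H3→d6:-→d7:-→d8:-→d9:-→d10:-→d11:-→d12:H0→d13:-→d14:-→d15:H1→d16:-→d17:-→d18:-→d19:-→d20:H0→d21:-→d22:-→d23:-→d24:H5→d25:-→d26:-→d27:-→d28:-→d29:-→d30:-→d31:-→d32:H2 -> H2
  lookup 153.208.213.212: bits 100110011 walk d0:-→d1:-→d2:-→d3:-→d4:-→d5:H3→d6:-→d7:-→d8:-→d9:- -> H3
  + 90.0.0.0/8 (H6) depth=8
  lookup 90.0.18.164: bits 01011010 walk d0:-→d1:-→d2:-→d3:-→d4:-→d5:-→d6:-→d7:-→d8:H6 -> H6
  + 153.144.128.0/17 (H3) depth=17
  lookup 90.140.48.203: bits 010110101000110000110 walk d0:-→d1:-→d2:-→d3:-→d4:-→d5:-→d6:-→d7:-→d8:H6→d9:-→d10:-→d11:-→d12:H4→d13:-→d14:-→d15:-→d16:-→d17:H3→d18:-→d19:-→d20:H1→d21:- -> H1
  lookup 90.140.54.166: bits 01011010100011000011011010100110 walk d0:-→d1:-→d2:-→d3:-→d4:-→d5:-→d6:-→d7:-→d8:H6→d9:-→d10:-→d11:-→d12:H4→d13:-→d14:-→d15:-→d16:-→d17:H3→d18:-→d19:-→d20:H1→d21:-→d22:-→d23:-→d24:-→d25:-→d26:-→d27:-→d28:-→d29:-→d30:-→d31:-→d32:H7 -> H7
  del 153.144.0.0/15 (clear depth 15)

== LOOKUPS ==
["H5","H7","H2","H0","H3","H3","H1","H1","H0","H5","H0","no-route","H2","H3","H6","H1","H7"]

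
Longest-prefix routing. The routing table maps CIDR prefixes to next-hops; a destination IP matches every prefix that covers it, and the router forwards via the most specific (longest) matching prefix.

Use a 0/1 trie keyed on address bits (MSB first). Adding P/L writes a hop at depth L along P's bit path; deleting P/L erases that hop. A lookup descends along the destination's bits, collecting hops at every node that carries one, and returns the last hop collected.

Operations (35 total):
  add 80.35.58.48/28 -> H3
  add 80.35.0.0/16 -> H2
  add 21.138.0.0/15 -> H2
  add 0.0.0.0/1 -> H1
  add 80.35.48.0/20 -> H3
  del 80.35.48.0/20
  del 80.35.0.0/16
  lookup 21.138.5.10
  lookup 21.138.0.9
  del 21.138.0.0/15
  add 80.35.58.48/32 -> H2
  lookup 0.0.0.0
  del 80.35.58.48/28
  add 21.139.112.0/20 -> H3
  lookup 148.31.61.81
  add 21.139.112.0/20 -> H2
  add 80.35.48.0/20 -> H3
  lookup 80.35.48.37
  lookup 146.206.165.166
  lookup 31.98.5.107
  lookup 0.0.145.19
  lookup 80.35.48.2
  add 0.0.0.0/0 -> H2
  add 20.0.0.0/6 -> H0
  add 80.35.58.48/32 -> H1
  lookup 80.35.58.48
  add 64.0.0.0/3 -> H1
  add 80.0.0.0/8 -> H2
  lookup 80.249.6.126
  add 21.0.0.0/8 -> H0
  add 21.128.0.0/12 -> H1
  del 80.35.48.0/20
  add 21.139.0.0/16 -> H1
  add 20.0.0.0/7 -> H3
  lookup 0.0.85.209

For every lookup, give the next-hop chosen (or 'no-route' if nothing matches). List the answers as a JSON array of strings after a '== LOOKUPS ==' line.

Process each operation:
  + 80.35.58.48/28 (H3) depth=28
  + 80.35.0.0/16 (H2) depth=16
  + 21.138.0.0/15 (H2) depth=15
  + 0.0.0.0/1 (H1) depth=1
  + 80.35.48.0/20 (H3) depth=20
  del 80.35.48.0/20 (clear depth 20)
  del 80.35.0.0/16 (clear depth 16)
  lookup 21.138.5.10: bits 000101011000101 walk d0:-→d1:H1→d2:-→d3:-→d4:-→d5:-→d6:-→d7:-→d8:-→d9:-→d10:-→d11:-→d12:-→d13:-→d14:-→d15:H2 -> H2
  lookup 21.138.0.9: bits 000101011000101 walk d0:-→d1:H1→d2:-→d3:-→d4:-→d5:-→d6:-→d7:-→d8:-→d9:-→d10:-→d11:-→d12:-→d13:-→d14:-→d15:H2 -> H2
  del 21.138.0.0/15 (clear depth 15)
  + 80.35.58.48/32 (H2) depth=32
  lookup 0.0.0.0: bits 000 walk d0:-→d1:H1→d2:-→d3:- -> H1
  del 80.35.58.48/28 (clear depth 28)
  + 21.139.112.0/20 (H3) depth=20
  lookup 148.31.61.81: bits ε walk d0:- -> no-route
  + 21.139.112.0/20 (H2) depth=20
  + 80.35.48.0/20 (H3) depth=20
  lookup 80.35.48.37: bits 01010000001000110011 walk d0:-→d1:H1→d2:-→d3:-→d4:-→d5:-→d6:-→d7:-→d8:-→d9:-→d10:-→d11:-→d12:-→d13:-→d14:-→d15:-→d16:-→d17:-→d18:-→d19:-→d20:H3 -> H3
  lookup 146.206.165.166: bits ε walk d0:- -> no-route
  lookup 31.98.5.107: bits 0001 walk d0:-→d1:H1→d2:-→d3:-→d4:- -> H1
  lookup 0.0.145.19: bits 000 walk d0:-→d1:H1→d2:-→d3:- -> H1
  lookup 80.35.48.2: bits 01010000001000110011 walk d0:-→d1:H1→d2:-→d3:-→d4:-→d5:-→d6:-→d7:-→d8:-→d9:-→d10:-→d11:-→d12:-→d13:-→d14:-→d15:-→d16:-→d17:-→d18:-→d19:-→d20:H3 -> H3
  + 0.0.0.0/0 (H2) depth=0
  + 20.0.0.0/6 (H0) depth=6
  + 80.35.58.48/32 (H1) depth=32
  lookup 80.35.58.48: bits 01010000001000110011101000110000 walk d0:H2→d1:H1→d2:-→d3:-→d4:-→d5:-→d6:-→d7:-→d8:-→d9:-→d10:-→d11:-→d12:-→d13:-→d14:-→d15:-→d16:-→d17:-→d18:-→d19:-→d20:H3→d21:-→d22:-→d23:-→d24:-→d25:-→d26:-→d27:-→d28:-→d29:-→d30:-→d31:-→d32:H1 -> H1
  + 64.0.0.0/3 (H1) depth=3
  + 80.0.0.0/8 (H2) depth=8
  lookup 80.249.6.126: bits 01010000 walk d0:H2→d1:H1→d2:-→d3:H1→d4:-→d5:-→d6:-→d7:-→d8:H2 -> H2
  + 21.0.0.0/8 (H0) depth=8
  + 21.128.0.0/12 (H1) depth=12
  del 80.35.48.0/20 (clear depth 20)
  + 21.139.0.0/16 (H1) depth=16
  + 20.0.0.0/7 (H3) depth=7
  lookup 0.0.85.209: bits 000 walk d0:H2→d1:H1→d2:-→d3:- -> H1

== LOOKUPS ==
["H2","H2","H1","no-route","H3","no-route","H1","H1","H3","H1","H2","H1"]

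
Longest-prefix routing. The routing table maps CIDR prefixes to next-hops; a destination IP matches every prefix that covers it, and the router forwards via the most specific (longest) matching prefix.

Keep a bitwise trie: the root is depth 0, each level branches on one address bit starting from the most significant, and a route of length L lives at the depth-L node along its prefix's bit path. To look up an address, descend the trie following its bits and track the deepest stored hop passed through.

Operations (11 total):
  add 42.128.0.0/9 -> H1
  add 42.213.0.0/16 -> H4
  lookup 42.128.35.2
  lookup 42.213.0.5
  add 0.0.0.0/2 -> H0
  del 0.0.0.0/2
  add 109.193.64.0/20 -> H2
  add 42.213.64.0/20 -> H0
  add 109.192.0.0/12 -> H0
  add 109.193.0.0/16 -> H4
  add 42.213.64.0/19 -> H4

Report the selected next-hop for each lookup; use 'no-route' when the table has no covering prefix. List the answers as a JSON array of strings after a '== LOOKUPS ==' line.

Process each operation:
  + 42.128.0.0/9 (H1) depth=9
  + 42.213.0.0/16 (H4) depth=16
  ? 42.128.35.2  path d0:-→d1:-→d2:-→d3:-→d4:-→d5:-→d6:-→d7:-→d8:-→d9:H1  best=H1
  ? 42.213.0.5  path d0:-→d1:-→d2:-→d3:-→d4:-→d5:-→d6:-→d7:-→d8:-→d9:H1→d10:-→d11:-→d12:-→d13:-→d14:-→d15:-→d16:H4  best=H4
  + 0.0.0.0/2 (H0) depth=2
  del 0.0.0.0/2 (clear depth 2)
  + 109.193.64.0/20 (H2) depth=20
  + 42.213.64.0/20 (H0) depth=20
  + 109.192.0.0/12 (H0) depth=12
  + 109.193.0.0/16 (H4) depth=16
  + 42.213.64.0/19 (H4) depth=19

== LOOKUPS ==
["H1","H4"]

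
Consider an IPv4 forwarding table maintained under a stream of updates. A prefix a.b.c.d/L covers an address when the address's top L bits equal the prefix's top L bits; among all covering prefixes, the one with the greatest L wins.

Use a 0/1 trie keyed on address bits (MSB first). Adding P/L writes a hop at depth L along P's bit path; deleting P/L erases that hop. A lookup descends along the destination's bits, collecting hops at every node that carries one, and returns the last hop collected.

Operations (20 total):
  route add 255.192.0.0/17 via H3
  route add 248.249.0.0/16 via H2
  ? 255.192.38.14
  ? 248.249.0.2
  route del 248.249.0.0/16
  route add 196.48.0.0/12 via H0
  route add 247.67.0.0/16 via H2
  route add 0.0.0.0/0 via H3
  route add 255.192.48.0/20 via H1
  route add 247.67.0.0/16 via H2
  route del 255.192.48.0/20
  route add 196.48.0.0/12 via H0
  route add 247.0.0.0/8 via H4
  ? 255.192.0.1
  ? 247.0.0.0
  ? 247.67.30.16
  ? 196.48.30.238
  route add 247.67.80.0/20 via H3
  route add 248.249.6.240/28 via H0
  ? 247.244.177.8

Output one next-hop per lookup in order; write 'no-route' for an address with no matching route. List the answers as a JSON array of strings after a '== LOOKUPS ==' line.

Process each operation:
  + 255.192.0.0/17 (H3) depth=17
  + 248.249.0.0/16 (H2) depth=16
  Q 255.192.38.14: descend 11111111110000000 ; hops seen [H3] ; pick H3
  Q 248.249.0.2: descend 1111100011111001 ; hops seen [H2] ; pick H2
  del 248.249.0.0/16 (clear depth 16)
  + 196.48.0.0/12 (H0) depth=12
  + 247.67.0.0/16 (H2) depth=16
  + 0.0.0.0/0 (H3) depth=0
  + 255.192.48.0/20 (H1) depth=20
  + 247.67.0.0/16 (H2) depth=16
  del 255.192.48.0/20 (clear depth 20)
  + 196.48.0.0/12 (H0) depth=12
  + 247.0.0.0/8 (H4) depth=8
  Q 255.192.0.1: descend 111111111100000000 ; hops seen [H3,H3] ; pick H3
  Q 247.0.0.0: descend 111101110 ; hops seen [H3,H4] ; pick H4
  Q 247.67.30.16: descend 1111011101000011 ; hops seen [H3,H4,H2] ; pick H2
  Q 196.48.30.238: descend 110001000011 ; hops seen [H3,H0] ; pick H0
  + 247.67.80.0/20 (H3) depth=20
  + 248.249.6.240/28 (H0) depth=28
  Q 247.244.177.8: descend 11110111 ; hops seen [H3,H4] ; pick H4

== LOOKUPS ==
["H3","H2","H3","H4","H2","H0","H4"]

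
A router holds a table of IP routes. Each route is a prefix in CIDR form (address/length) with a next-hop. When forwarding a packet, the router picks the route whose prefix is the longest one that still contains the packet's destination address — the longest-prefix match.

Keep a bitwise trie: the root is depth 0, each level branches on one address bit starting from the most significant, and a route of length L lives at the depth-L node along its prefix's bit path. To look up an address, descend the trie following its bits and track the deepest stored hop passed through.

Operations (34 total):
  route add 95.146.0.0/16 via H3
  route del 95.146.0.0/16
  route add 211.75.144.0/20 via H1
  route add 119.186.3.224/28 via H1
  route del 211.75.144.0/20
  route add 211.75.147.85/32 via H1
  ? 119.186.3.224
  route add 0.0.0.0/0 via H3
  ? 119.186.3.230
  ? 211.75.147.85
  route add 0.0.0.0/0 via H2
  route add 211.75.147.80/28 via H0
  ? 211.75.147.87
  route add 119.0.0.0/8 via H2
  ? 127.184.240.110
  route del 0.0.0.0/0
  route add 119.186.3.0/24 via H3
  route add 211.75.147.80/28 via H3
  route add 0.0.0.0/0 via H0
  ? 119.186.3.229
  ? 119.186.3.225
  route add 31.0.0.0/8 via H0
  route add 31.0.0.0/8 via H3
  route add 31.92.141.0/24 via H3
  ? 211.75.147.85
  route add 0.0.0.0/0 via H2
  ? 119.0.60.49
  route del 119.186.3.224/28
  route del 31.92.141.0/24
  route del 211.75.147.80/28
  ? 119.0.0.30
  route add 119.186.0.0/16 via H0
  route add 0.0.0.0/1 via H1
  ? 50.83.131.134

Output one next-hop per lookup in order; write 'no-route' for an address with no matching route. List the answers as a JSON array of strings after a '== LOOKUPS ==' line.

Process each operation:
  + 95.146.0.0/16 (H3) depth=16
  del 95.146.0.0/16 (clear depth 16)
  + 211.75.144.0/20 (H1) depth=20
  + 119.186.3.224/28 (H1) depth=28
  del 211.75.144.0/20 (clear depth 20)
  + 211.75.147.85/32 (H1) depth=32
  lookup 119.186.3.224: bits 0111011110111010000000111110 walk d0:-→d1:-→d2:-→d3:-→d4:-→d5:-→d6:-→d7:-→d8:-→d9:-→d10:-→d11:-→d12:-→d13:-→d14:-→d15:-→d16:-→d17:-→d18:-→d19:-→d20:-→d21:-→d22:-→d23:-→d24:-→d25:-→d26:-→d27:-→d28:H1 -> H1
  + 0.0.0.0/0 (H3) depth=0
  lookup 119.186.3.230: bits 0111011110111010000000111110 walk d0:H3→d1:-→d2:-→d3:-→d4:-→d5:-→d6:-→d7:-→d8:-→d9:-→d10:-→d11:-→d12:-→d13:-→d14:-→d15:-→d16:-→d17:-→d18:-→d19:-→d20:-→d21:-→d22:-→d23:-→d24:-→d25:-→d26:-→d27:-→d28:H1 -> H1
  lookup 211.75.147.85: bits 11010011010010111001001101010101 walk d0:H3→d1:-→d2:-→d3:-→d4:-→d5:-→d6:-→d7:-→d8:-→d9:-→d10:-→d11:-→d12:-→d13:-→d14:-→d15:-→d16:-→d17:-→d18:-→d19:-→d20:-→d21:-→d22:-→d23:-→d24:-→d25:-→d26:-→d27:-→d28:-→d29:-→d30:-→d31:-→d32:H1 -> H1
  + 0.0.0.0/0 (H2) depth=0
  + 211.75.147.80/28 (H0) depth=28
  lookup 211.75.147.87: bits 110100110100101110010011010101 walk d0:H2→d1:-→d2:-→d3:-→d4:-→d5:-→d6:-→d7:-→d8:-→d9:-→d10:-→d11:-→d12:-→d13:-→d14:-→d15:-→d16:-→d17:-→d18:-→d19:-→d20:-→d21:-→d22:-→d23:-→d24:-→d25:-→d26:-→d27:-→d28:H0→d29:-→d30:- -> H0
  + 119.0.0.0/8 (H2) depth=8
  lookup 127.184.240.110: bits 0111 walk d0:H2→d1:-→d2:-→d3:-→d4:- -> H2
  del 0.0.0.0/0 (clear depth 0)
  + 119.186.3.0/24 (H3) depth=24
  + 211.75.147.80/28 (H3) depth=28
  + 0.0.0.0/0 (H0) depth=0
  lookup 119.186.3.229: bits 0111011110111010000000111110 walk d0:H0→d1:-→d2:-→d3:-→d4:-→d5:-→d6:-→d7:-→d8:H2→d9:-→d10:-→d11:-→d12:-→d13:-→d14:-→d15:-→d16:-→d17:-→d18:-→d19:-→d20:-→d21:-→d22:-→d23:-→d24:H3→d25:-→d26:-→d27:-→d28:H1 -> H1
  lookup 119.186.3.225: bits 0111011110111010000000111110 walk d0:H0→d1:-→d2:-→d3:-→d4:-→d5:-→d6:-→d7:-→d8:H2→d9:-→d10:-→d11:-→d12:-→d13:-→d14:-→d15:-→d16:-→d17:-→d18:-→d19:-→d20:-→d21:-→d22:-→d23:-→d24:H3→d25:-→d26:-→d27:-→d28:H1 -> H1
  + 31.0.0.0/8 (H0) depth=8
  + 31.0.0.0/8 (H3) depth=8
  + 31.92.141.0/24 (H3) depth=24
  lookup 211.75.147.85: bits 11010011010010111001001101010101 walk d0:H0→d1:-→d2:-→d3:-→d4:-→d5:-→d6:-→d7:-→d8:-→d9:-→d10:-→d11:-→d12:-→d13:-→d14:-→d15:-→d16:-→d17:-→d18:-→d19:-→d20:-→d21:-→d22:-→d23:-→d24:-→d25:-→d26:-→d27:-→d28:H3→d29:-→d30:-→d31:-→d32:H1 -> H1
  + 0.0.0.0/0 (H2) depth=0
  lookup 119.0.60.49: bits 01110111 walk d0:H2→d1:-→d2:-→d3:-→d4:-→d5:-→d6:-→d7:-→d8:H2 -> H2
  del 119.186.3.224/28 (clear depth 28)
  del 31.92.141.0/24 (clear depth 24)
  del 211.75.147.80/28 (clear depth 28)
  lookup 119.0.0.30: bits 01110111 walk d0:H2→d1:-→d2:-→d3:-→d4:-→d5:-→d6:-→d7:-→d8:H2 -> H2
  + 119.186.0.0/16 (H0) depth=16
  + 0.0.0.0/1 (H1) depth=1
  lookup 50.83.131.134: bits 00 walk d0:H2→d1:H1→d2:- -> H1

== LOOKUPS ==
["H1","H1","H1","H0","H2","H1","H1","H1","H2","H2","H1"]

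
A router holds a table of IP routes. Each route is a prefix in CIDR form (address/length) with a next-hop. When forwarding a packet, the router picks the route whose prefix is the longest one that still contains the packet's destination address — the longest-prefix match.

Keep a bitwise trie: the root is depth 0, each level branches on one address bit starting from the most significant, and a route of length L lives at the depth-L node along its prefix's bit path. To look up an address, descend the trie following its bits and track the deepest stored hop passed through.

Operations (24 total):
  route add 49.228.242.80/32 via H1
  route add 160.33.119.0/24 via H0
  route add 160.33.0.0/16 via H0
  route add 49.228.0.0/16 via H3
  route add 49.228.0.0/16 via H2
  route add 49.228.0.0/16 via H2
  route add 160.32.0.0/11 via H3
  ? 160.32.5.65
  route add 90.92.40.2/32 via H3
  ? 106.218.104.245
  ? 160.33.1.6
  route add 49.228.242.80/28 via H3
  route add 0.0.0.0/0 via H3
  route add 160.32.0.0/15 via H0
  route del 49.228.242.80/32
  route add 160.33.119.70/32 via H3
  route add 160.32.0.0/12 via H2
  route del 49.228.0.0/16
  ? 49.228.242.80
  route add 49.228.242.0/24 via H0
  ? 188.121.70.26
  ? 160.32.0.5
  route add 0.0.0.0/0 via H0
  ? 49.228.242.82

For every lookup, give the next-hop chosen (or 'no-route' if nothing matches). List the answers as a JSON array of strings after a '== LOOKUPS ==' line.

Process each operation:
  add 49.228.242.80/32 -> H1 at depth 32
  add 160.33.119.0/24 -> H0 at depth 24
  add 160.33.0.0/16 -> H0 at depth 16
  add 49.228.0.0/16 -> H3 at depth 16
  add 49.228.0.0/16 -> H2 at depth 16
  add 49.228.0.0/16 -> H2 at depth 16
  add 160.32.0.0/11 -> H3 at depth 11
  Q 160.32.5.65: descend 101000000010000 ; hops seen [H3] ; pick H3
  add 90.92.40.2/32 -> H3 at depth 32
  Q 106.218.104.245: descend 01 ; hops seen [∅] ; pick no-route
  Q 160.33.1.6: descend 10100000001000010 ; hops seen [H3,H0] ; pick H0
  add 49.228.242.80/28 -> H3 at depth 28
  add 0.0.0.0/0 -> H3 at depth 0
  add 160.32.0.0/15 -> H0 at depth 15
  del 49.228.242.80/32 (clear depth 32)
  add 160.33.119.70/32 -> H3 at depth 32
  add 160.32.0.0/12 -> H2 at depth 12
  del 49.228.0.0/16 (clear depth 16)
  Q 49.228.242.80: descend 00110001111001001111001001010000 ; hops seen [H3,H3] ; pick H3
  add 49.228.242.0/24 -> H0 at depth 24
  Q 188.121.70.26: descend 101 ; hops seen [H3] ; pick H3
  Q 160.32.0.5: descend 101000000010000 ; hops seen [H3,H3,H2,H0] ; pick H0
  add 0.0.0.0/0 -> H0 at depth 0
  Q 49.228.242.82: descend 001100011110010011110010010100 ; hops seen [H0,H0,H3] ; pick H3

== LOOKUPS ==
["H3","no-route","H0","H3","H3","H0","H3"]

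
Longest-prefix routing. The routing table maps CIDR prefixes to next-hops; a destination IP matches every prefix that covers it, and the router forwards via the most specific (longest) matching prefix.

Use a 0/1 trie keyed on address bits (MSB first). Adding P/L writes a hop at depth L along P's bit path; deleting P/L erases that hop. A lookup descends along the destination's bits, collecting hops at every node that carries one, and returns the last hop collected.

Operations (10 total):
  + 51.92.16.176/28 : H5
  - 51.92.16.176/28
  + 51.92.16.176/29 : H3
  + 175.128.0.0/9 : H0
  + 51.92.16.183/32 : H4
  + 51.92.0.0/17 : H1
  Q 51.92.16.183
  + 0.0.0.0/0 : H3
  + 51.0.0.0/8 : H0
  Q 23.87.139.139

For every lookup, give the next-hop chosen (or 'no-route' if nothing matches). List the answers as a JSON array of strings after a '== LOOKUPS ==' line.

Process each operation:
  add 51.92.16.176/28 -> H5 at depth 28
  - 51.92.16.176/28 clear@28
  add 51.92.16.176/29 -> H3 at depth 29
  add 175.128.0.0/9 -> H0 at depth 9
  add 51.92.16.183/32 -> H4 at depth 32
  add 51.92.0.0/17 -> H1 at depth 17
  lookup 51.92.16.183: bits 00110011010111000001000010110111 walk d0:-→d1:-→d2:-→d3:-→d4:-→d5:-→d6:-→d7:-→d8:-→d9:-→d10:-→d11:-→d12:-→d13:-→d14:-→d15:-→d16:-→d17:H1→d18:-→d19:-→d20:-→d21:-→d22:-→d23:-→d24:-→d25:-→d26:-→d27:-→d28:-→d29:H3→d30:-→d31:-→d32:H4 -> H4
  add 0.0.0.0/0 -> H3 at depth 0
  add 51.0.0.0/8 -> H0 at depth 8
  lookup 23.87.139.139: bits 00 walk d0:H3→d1:-→d2:- -> H3

== LOOKUPS ==
["H4","H3"]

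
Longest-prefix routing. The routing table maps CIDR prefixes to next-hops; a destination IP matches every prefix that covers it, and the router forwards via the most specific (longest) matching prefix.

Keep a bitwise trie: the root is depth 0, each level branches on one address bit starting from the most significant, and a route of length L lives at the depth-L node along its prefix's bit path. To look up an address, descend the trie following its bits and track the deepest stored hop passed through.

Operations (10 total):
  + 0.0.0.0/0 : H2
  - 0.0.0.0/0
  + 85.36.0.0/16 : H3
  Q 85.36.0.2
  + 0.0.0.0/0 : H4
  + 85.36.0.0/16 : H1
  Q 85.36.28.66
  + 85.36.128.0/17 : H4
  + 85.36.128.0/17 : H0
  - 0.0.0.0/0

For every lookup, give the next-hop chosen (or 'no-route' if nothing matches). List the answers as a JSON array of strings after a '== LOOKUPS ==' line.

Trace:
  + 0.0.0.0/0 (H2) depth=0
  del 0.0.0.0/0 (clear depth 0)
  + 85.36.0.0/16 (H3) depth=16
  Q 85.36.0.2: descend 0101010100100100 ; hops seen [H3] ; pick H3
  + 0.0.0.0/0 (H4) depth=0
  + 85.36.0.0/16 (H1) depth=16
  Q 85.36.28.66: descend 0101010100100100 ; hops seen [H4,H1] ; pick H1
  + 85.36.128.0/17 (H4) depth=17
  + 85.36.128.0/17 (H0) depth=17
  del 0.0.0.0/0 (clear depth 0)

== LOOKUPS ==
["H3","H1"]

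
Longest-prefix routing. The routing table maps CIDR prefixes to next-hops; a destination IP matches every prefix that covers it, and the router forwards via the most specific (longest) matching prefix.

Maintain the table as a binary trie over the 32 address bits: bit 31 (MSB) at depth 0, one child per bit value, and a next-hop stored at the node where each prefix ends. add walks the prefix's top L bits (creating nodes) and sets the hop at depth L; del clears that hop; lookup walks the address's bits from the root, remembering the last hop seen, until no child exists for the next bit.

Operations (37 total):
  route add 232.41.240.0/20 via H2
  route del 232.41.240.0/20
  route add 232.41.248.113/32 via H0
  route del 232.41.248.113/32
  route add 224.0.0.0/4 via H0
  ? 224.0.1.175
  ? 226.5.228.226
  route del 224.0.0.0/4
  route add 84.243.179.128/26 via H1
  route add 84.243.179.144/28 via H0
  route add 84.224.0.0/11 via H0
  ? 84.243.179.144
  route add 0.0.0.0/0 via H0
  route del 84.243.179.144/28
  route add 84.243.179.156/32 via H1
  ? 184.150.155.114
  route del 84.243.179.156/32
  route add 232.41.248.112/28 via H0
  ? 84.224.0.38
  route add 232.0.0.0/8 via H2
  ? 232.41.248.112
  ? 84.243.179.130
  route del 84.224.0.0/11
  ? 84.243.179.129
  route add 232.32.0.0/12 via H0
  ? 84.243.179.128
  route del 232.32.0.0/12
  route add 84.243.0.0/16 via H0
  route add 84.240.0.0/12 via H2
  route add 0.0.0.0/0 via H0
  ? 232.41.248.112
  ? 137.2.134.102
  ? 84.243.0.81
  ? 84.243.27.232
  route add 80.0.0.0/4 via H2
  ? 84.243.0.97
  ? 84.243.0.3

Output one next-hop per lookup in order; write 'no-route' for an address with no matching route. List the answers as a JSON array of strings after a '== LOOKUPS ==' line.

Process each operation:
  add 232.41.240.0/20 -> H2 at depth 20
  del 232.41.240.0/20 (clear depth 20)
  add 232.41.248.113/32 -> H0 at depth 32
  del 232.41.248.113/32 (clear depth 32)
  add 224.0.0.0/4 -> H0 at depth 4
  ? 224.0.1.175  path d0:-→d1:-→d2:-→d3:-→d4:H0  best=H0
  ? 226.5.228.226  path d0:-→d1:-→d2:-→d3:-→d4:H0  best=H0
  del 224.0.0.0/4 (clear depth 4)
  add 84.243.179.128/26 -> H1 at depth 26
  add 84.243.179.144/28 -> H0 at depth 28
  add 84.224.0.0/11 -> H0 at depth 11
  ? 84.243.179.144  path d0:-→d1:-→d2:-→d3:-→d4:-→d5:-→d6:-→d7:-→d8:-→d9:-→d10:-→d11:H0→d12:-→d13:-→d14:-→d15:-→d16:-→d17:-→d18:-→d19:-→d20:-→d21:-→d22:-→d23:-→d24:-→d25:-→d26:H1→d27:-→d28:H0  best=H0
  add 0.0.0.0/0 -> H0 at depth 0
  del 84.243.179.144/28 (clear depth 28)
  add 84.243.179.156/32 -> H1 at depth 32
  ? 184.150.155.114  path d0:H0→d1:-  best=H0
  del 84.243.179.156/32 (clear depth 32)
  add 232.41.248.112/28 -> H0 at depth 28
  ? 84.224.0.38  path d0:H0→d1:-→d2:-→d3:-→d4:-→d5:-→d6:-→d7:-→d8:-→d9:-→d10:-→d11:H0  best=H0
  add 232.0.0.0/8 -> H2 at depth 8
  ? 232.41.248.112  path d0:H0→d1:-→d2:-→d3:-→d4:-→d5:-→d6:-→d7:-→d8:H2→d9:-→d10:-→d11:-→d12:-→d13:-→d14:-→d15:-→d16:-→d17:-→d18:-→d19:-→d20:-→d21:-→d22:-→d23:-→d24:-→d25:-→d26:-→d27:-→d28:H0→d29:-→d30:-→d31:-  best=H0
  ? 84.243.179.130  path d0:H0→d1:-→d2:-→d3:-→d4:-→d5:-→d6:-→d7:-→d8:-→d9:-→d10:-→d11:H0→d12:-→d13:-→d14:-→d15:-→d16:-→d17:-→d18:-→d19:-→d20:-→d21:-→d22:-→d23:-→d24:-→d25:-→d26:H1→d27:-  best=H1
  del 84.224.0.0/11 (clear depth 11)
  ? 84.243.179.129  path d0:H0→d1:-→d2:-→d3:-→d4:-→d5:-→d6:-→d7:-→d8:-→d9:-→d10:-→d11:-→d12:-→d13:-→d14:-→d15:-→d16:-→d17:-→d18:-→d19:-→d20:-→d21:-→d22:-→d23:-→d24:-→d25:-→d26:H1→d27:-  best=H1
  add 232.32.0.0/12 -> H0 at depth 12
  ? 84.243.179.128  path d0:H0→d1:-→d2:-→d3:-→d4:-→d5:-→d6:-→d7:-→d8:-→d9:-→d10:-→d11:-→d12:-→d13:-→d14:-→d15:-→d16:-→d17:-→d18:-→d19:-→d20:-→d21:-→d22:-→d23:-→d24:-→d25:-→d26:H1→d27:-  best=H1
  del 232.32.0.0/12 (clear depth 12)
  add 84.243.0.0/16 -> H0 at depth 16
  add 84.240.0.0/12 -> H2 at depth 12
  add 0.0.0.0/0 -> H0 at depth 0
  ? 232.41.248.112  path d0:H0→d1:-→d2:-→d3:-→d4:-→d5:-→d6:-→d7:-→d8:H2→d9:-→d10:-→d11:-→d12:-→d13:-→d14:-→d15:-→d16:-→d17:-→d18:-→d19:-→d20:-→d21:-→d22:-→d23:-→d24:-→d25:-→d26:-→d27:-→d28:H0→d29:-→d30:-→d31:-  best=H0
  ? 137.2.134.102  path d0:H0→d1:-  best=H0
  ? 84.243.0.81  path d0:H0→d1:-→d2:-→d3:-→d4:-→d5:-→d6:-→d7:-→d8:-→d9:-→d10:-→d11:-→d12:H2→d13:-→d14:-→d15:-→d16:H0  best=H0
  ? 84.243.27.232  path d0:H0→d1:-→d2:-→d3:-→d4:-→d5:-→d6:-→d7:-→d8:-→d9:-→d10:-→d11:-→d12:H2→d13:-→d14:-→d15:-→d16:H0  best=H0
  add 80.0.0.0/4 -> H2 at depth 4
  ? 84.243.0.97  path d0:H0→d1:-→d2:-→d3:-→d4:H2→d5:-→d6:-→d7:-→d8:-→d9:-→d10:-→d11:-→d12:H2→d13:-→d14:-→d15:-→d16:H0  best=H0
  ? 84.243.0.3  path d0:H0→d1:-→d2:-→d3:-→d4:H2→d5:-→d6:-→d7:-→d8:-→d9:-→d10:-→d11:-→d12:H2→d13:-→d14:-→d15:-→d16:H0  best=H0

== LOOKUPS ==
["H0","H0","H0","H0","H0","H0","H1","H1","H1","H0","H0","H0","H0","H0","H0"]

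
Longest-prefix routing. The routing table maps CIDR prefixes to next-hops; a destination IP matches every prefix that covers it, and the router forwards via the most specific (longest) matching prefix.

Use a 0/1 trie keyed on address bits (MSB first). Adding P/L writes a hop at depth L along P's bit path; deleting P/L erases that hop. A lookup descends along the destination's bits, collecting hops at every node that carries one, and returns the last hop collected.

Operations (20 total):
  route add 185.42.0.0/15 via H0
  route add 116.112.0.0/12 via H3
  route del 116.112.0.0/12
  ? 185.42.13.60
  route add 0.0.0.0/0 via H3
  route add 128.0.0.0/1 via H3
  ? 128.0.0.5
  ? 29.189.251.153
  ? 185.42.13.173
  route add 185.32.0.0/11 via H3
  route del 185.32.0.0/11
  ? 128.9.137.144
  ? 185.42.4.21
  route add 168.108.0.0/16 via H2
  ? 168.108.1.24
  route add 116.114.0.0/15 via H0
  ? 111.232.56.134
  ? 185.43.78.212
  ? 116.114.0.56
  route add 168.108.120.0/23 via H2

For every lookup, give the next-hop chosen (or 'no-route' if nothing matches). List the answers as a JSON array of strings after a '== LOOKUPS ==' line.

Trace:
  add 185.42.0.0/15 -> H0 at depth 15
  add 116.112.0.0/12 -> H3 at depth 12
  - 116.112.0.0/12 clear@12
  Q 185.42.13.60: descend 101110010010101 ; hops seen [H0] ; pick H0
  add 0.0.0.0/0 -> H3 at depth 0
  add 128.0.0.0/1 -> H3 at depth 1
  Q 128.0.0.5: descend 10 ; hops seen [H3,H3] ; pick H3
  Q 29.189.251.153: descend 0 ; hops seen [H3] ; pick H3
  Q 185.42.13.173: descend 101110010010101 ; hops seen [H3,H3,H0] ; pick H0
  add 185.32.0.0/11 -> H3 at depth 11
  - 185.32.0.0/11 clear@11
  Q 128.9.137.144: descend 10 ; hops seen [H3,H3] ; pick H3
  Q 185.42.4.21: descend 101110010010101 ; hops seen [H3,H3,H0] ; pick H0
  add 168.108.0.0/16 -> H2 at depth 16
  Q 168.108.1.24: descend 1010100001101100 ; hops seen [H3,H3,H2] ; pick H2
  add 116.114.0.0/15 -> H0 at depth 15
  Q 111.232.56.134: descend 011 ; hops seen [H3] ; pick H3
  Q 185.43.78.212: descend 101110010010101 ; hops seen [H3,H3,H0] ; pick H0
  Q 116.114.0.56: descend 011101000111001 ; hops seen [H3,H0] ; pick H0
  add 168.108.120.0/23 -> H2 at depth 23

== LOOKUPS ==
["H0","H3","H3","H0","H3","H0","H2","H3","H0","H0"]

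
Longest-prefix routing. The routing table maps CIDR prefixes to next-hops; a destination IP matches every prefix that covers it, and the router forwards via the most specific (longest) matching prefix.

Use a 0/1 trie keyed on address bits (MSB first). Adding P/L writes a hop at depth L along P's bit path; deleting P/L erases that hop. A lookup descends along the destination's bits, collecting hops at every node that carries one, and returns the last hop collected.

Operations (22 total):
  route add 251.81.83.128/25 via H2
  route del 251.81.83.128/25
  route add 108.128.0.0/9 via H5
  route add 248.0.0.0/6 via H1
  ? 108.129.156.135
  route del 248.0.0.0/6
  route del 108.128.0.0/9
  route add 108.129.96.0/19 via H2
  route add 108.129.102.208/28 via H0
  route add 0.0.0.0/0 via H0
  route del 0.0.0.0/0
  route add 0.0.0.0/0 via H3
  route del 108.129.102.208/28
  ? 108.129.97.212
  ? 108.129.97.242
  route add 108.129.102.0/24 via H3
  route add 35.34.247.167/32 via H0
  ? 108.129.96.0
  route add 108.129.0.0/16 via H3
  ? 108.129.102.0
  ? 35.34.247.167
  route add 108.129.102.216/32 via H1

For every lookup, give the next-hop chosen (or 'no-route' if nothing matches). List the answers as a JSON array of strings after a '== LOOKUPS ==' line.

Process each operation:
  + 251.81.83.128/25 (H2) depth=25
  del 251.81.83.128/25 (clear depth 25)
  + 108.128.0.0/9 (H5) depth=9
  + 248.0.0.0/6 (H1) depth=6
  lookup 108.129.156.135: bits 011011001 walk d0:-→d1:-→d2:-→d3:-→d4:-→d5:-→d6:-→d7:-→d8:-→d9:H5 -> H5
  del 248.0.0.0/6 (clear depth 6)
  del 108.128.0.0/9 (clear depth 9)
  + 108.129.96.0/19 (H2) depth=19
  + 108.129.102.208/28 (H0) depth=28
  + 0.0.0.0/0 (H0) depth=0
  del 0.0.0.0/0 (clear depth 0)
  + 0.0.0.0/0 (H3) depth=0
  del 108.129.102.208/28 (clear depth 28)
  lookup 108.129.97.212: bits 011011001000000101100 walk d0:H3→d1:-→d2:-→d3:-→d4:-→d5:-→d6:-→d7:-→d8:-→d9:-→d10:-→d11:-→d12:-→d13:-→d14:-→d15:-→d16:-→d17:-→d18:-→d19:H2→d20:-→d21:- -> H2
  lookup 108.129.97.242: bits 011011001000000101100 walk d0:H3→d1:-→d2:-→d3:-→d4:-→d5:-→d6:-→d7:-→d8:-→d9:-→d10:-→d11:-→d12:-→d13:-→d14:-→d15:-→d16:-→d17:-→d18:-→d19:H2→d20:-→d21:- -> H2
  + 108.129.102.0/24 (H3) depth=24
  + 35.34.247.167/32 (H0) depth=32
  lookup 108.129.96.0: bits 011011001000000101100 walk d0:H3→d1:-→d2:-→d3:-→d4:-→d5:-→d6:-→d7:-→d8:-→d9:-→d10:-→d11:-→d12:-→d13:-→d14:-→d15:-→d16:-→d17:-→d18:-→d19:H2→d20:-→d21:- -> H2
  + 108.129.0.0/16 (H3) depth=16
  lookup 108.129.102.0: bits 011011001000000101100110 walk d0:H3→d1:-→d2:-→d3:-→d4:-→d5:-→d6:-→d7:-→d8:-→d9:-→d10:-→d11:-→d12:-→d13:-→d14:-→d15:-→d16:H3→d17:-→d18:-→d19:H2→d20:-→d21:-→d22:-→d23:-→d24:H3 -> H3
  lookup 35.34.247.167: bits 00100011001000101111011110100111 walk d0:H3→d1:-→d2:-→d3:-→d4:-→d5:-→d6:-→d7:-→d8:-→d9:-→d10:-→d11:-→d12:-→d13:-→d14:-→d15:-→d16:-→d17:-→d18:-→d19:-→d20:-→d21:-→d22:-→d23:-→d24:-→d25:-→d26:-→d27:-→d28:-→d29:-→d30:-→d31:-→d32:H0 -> H0
  + 108.129.102.216/32 (H1) depth=32

== LOOKUPS ==
["H5","H2","H2","H2","H3","H0"]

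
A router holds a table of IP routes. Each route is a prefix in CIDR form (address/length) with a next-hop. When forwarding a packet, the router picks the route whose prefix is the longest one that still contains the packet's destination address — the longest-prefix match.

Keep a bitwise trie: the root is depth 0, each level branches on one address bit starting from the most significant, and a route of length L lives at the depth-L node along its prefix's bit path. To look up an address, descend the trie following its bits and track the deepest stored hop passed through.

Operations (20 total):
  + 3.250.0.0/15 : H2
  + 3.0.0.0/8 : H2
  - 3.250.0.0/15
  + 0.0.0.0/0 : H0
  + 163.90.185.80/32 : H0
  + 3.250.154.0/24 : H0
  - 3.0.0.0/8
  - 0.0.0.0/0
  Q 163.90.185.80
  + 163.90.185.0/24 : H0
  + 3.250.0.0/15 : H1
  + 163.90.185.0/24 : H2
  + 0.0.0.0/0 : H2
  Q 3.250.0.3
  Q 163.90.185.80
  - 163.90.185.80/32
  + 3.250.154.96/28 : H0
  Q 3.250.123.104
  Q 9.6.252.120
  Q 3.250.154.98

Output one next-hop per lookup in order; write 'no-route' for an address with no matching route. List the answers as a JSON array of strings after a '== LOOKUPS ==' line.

Apply in order:
  add 3.250.0.0/15 -> H2 at depth 15
  add 3.0.0.0/8 -> H2 at depth 8
  - 3.250.0.0/15 clear@15
  add 0.0.0.0/0 -> H0 at depth 0
  add 163.90.185.80/32 -> H0 at depth 32
  add 3.250.154.0/24 -> H0 at depth 24
  - 3.0.0.0/8 clear@8
  - 0.0.0.0/0 clear@0
  Q 163.90.185.80: descend 10100011010110101011100101010000 ; hops seen [H0] ; pick H0
  add 163.90.185.0/24 -> H0 at depth 24
  add 3.250.0.0/15 -> H1 at depth 15
  add 163.90.185.0/24 -> H2 at depth 24
  add 0.0.0.0/0 -> H2 at depth 0
  Q 3.250.0.3: descend 0000001111111010 ; hops seen [H2,H1] ; pick H1
  Q 163.90.185.80: descend 10100011010110101011100101010000 ; hops seen [H2,H2,H0] ; pick H0
  - 163.90.185.80/32 clear@32
  add 3.250.154.96/28 -> H0 at depth 28
  Q 3.250.123.104: descend 0000001111111010 ; hops seen [H2,H1] ; pick H1
  Q 9.6.252.120: descend 0000 ; hops seen [H2] ; pick H2
  Q 3.250.154.98: descend 0000001111111010100110100110 ; hops seen [H2,H1,H0,H0] ; pick H0

== LOOKUPS ==
["H0","H1","H0","H1","H2","H0"]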